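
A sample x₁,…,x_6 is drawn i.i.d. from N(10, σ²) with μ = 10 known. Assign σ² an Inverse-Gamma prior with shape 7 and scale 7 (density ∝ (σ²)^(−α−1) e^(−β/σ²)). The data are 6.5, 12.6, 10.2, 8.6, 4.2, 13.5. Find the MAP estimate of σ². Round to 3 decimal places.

σ̂²_MAP = 3.677

Sum of squared deviations about the known mean: SS = (6.5−10)² + (12.6−10)² + (10.2−10)² + (8.6−10)² + (4.2−10)² + (13.5−10)² = 66.9.
The Normal likelihood contributes (σ²)^(−n/2) exp(−SS/(2σ²)), so the posterior is Inverse-Gamma(α + n/2, β + SS/2) = Inverse-Gamma(10, 40.45).
The mode of Inverse-Gamma(a, b) is b/(a+1) = 40.45/11 ≈ 3.677.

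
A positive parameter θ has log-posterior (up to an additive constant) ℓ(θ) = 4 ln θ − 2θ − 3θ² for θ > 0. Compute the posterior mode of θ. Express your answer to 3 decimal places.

ℓ'(θ) = 4/θ − 2 − 6θ. Setting this to zero and multiplying by θ: 6θ² + 2θ − 4 = 0.
θ = (−2 + √(2² + 4·6·4)) / (2·6) = (−2 + √100) / 12 = (−2 + 10)/12 = 2/3.
ℓ''(θ) = −4/θ² − 6 < 0, confirming a maximum.

θ̂_MAP = 0.667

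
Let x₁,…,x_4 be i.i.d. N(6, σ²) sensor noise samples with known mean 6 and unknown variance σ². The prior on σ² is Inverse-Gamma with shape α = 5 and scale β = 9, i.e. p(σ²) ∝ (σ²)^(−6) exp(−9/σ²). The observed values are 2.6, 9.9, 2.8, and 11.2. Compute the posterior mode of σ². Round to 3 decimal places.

σ̂²_MAP = 5.128

Sum of squared deviations about the known mean: SS = (2.6−6)² + (9.9−6)² + (2.8−6)² + (11.2−6)² = 64.05.
The Normal likelihood contributes (σ²)^(−n/2) exp(−SS/(2σ²)), so the posterior is Inverse-Gamma(α + n/2, β + SS/2) = Inverse-Gamma(7, 41.025).
The mode of Inverse-Gamma(a, b) is b/(a+1) = 41.025/8 ≈ 5.128.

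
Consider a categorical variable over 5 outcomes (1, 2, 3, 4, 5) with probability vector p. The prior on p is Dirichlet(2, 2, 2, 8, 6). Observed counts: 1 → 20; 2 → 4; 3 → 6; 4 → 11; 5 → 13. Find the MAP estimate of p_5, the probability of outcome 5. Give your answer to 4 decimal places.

MAP estimate: 0.2609

The posterior is Dirichlet(αᵢ + nᵢ) = Dirichlet(22, 6, 8, 19, 19).
For a Dirichlet(a₁,…,a_K) with all aᵢ > 1, the mode has j-th component (aⱼ − 1)/(Σaᵢ − K).
Here Σaᵢ = 74 and K = 5, so p_5 = (19 − 1)/(74 − 5) = 18/69 ≈ 0.2609.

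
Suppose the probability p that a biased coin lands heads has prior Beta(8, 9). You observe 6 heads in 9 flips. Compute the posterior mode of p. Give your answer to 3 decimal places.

p̂_MAP = 0.542

Prior: Beta(8, 9).
Data: 6 successes in 9 trials. The binomial likelihood contributes p^6(1−p)^3, so the posterior is Beta(8+6, 9+3) = Beta(14, 12).
For Beta(a, b) with a, b > 1 the mode is (a−1)/(a+b−2) = 13/24 ≈ 0.542.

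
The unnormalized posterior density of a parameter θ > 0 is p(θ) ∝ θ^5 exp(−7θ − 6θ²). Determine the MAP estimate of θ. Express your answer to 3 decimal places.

ℓ'(θ) = 5/θ − 7 − 12θ. Setting this to zero and multiplying by θ: 12θ² + 7θ − 5 = 0.
θ = (−7 + √(7² + 4·12·5)) / (2·12) = (−7 + √289) / 24 = (−7 + 17)/24 = 5/12.
ℓ''(θ) = −5/θ² − 12 < 0, confirming a maximum.

θ̂_MAP = 0.417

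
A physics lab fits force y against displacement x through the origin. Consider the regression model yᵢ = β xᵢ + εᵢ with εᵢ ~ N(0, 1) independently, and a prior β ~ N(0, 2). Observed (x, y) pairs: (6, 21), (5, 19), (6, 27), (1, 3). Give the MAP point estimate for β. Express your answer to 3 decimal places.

log p(β | y) = −Σ(yᵢ − βxᵢ)²/(2·1) − β²/(2·2) + const.
Setting the derivative to zero: Σxᵢ(yᵢ − βxᵢ)/1 − β/2 = 0, so β = Σxᵢyᵢ / (Σxᵢ² + σ²/τ²).
Σxᵢyᵢ = 6·21 + 5·19 + 6·27 + 1·3 = 386; Σxᵢ² = 98; σ²/τ² = 0.5.
β̂_MAP = 386 / (98 + 0.5) = 386/98.5 ≈ 3.919.

β̂_MAP = 3.919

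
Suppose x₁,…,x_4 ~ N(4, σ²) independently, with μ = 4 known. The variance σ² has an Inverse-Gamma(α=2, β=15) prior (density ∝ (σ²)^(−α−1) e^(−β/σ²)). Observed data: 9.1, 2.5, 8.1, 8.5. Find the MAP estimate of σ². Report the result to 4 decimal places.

σ̂²_MAP = 9.5320

Sum of squared deviations about the known mean: SS = (9.1−4)² + (2.5−4)² + (8.1−4)² + (8.5−4)² = 65.32.
The Normal likelihood contributes (σ²)^(−n/2) exp(−SS/(2σ²)), so the posterior is Inverse-Gamma(α + n/2, β + SS/2) = Inverse-Gamma(4, 47.66).
The mode of Inverse-Gamma(a, b) is b/(a+1) = 47.66/5 ≈ 9.5320.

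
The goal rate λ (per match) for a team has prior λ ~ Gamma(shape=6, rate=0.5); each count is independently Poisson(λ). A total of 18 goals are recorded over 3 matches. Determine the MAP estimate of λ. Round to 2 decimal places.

Σxᵢ = 18, n = 3.
Posterior ∝ λ^5e^(−0.5λ) · λ^18e^(−3λ) = λ^23e^(−3.5λ), i.e. Gamma(shape=24, rate=3.5).
The mode of a Gamma(a, b) with a ≥ 1 (shape–rate) is (a−1)/b = 23/3.5 ≈ 6.57.

λ̂_MAP = 6.57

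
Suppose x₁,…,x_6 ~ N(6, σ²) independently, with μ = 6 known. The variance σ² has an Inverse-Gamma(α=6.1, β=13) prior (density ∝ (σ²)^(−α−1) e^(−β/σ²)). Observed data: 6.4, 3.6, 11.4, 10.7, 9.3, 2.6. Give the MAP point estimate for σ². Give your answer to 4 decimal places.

σ̂²_MAP = 5.2287

Sum of squared deviations about the known mean: SS = (6.4−6)² + (3.6−6)² + (11.4−6)² + (10.7−6)² + (9.3−6)² + (2.6−6)² = 79.62.
The Normal likelihood contributes (σ²)^(−n/2) exp(−SS/(2σ²)), so the posterior is Inverse-Gamma(α + n/2, β + SS/2) = Inverse-Gamma(9.1, 52.81).
The mode of Inverse-Gamma(a, b) is b/(a+1) = 52.81/10.1 ≈ 5.2287.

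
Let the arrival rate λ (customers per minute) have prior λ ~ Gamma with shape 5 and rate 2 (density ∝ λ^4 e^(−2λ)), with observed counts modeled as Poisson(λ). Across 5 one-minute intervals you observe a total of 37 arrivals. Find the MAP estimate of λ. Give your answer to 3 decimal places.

Σxᵢ = 37, n = 5.
Posterior ∝ λ^4e^(−2λ) · λ^37e^(−5λ) = λ^41e^(−7λ), i.e. Gamma(shape=42, rate=7).
The mode of a Gamma(a, b) with a ≥ 1 (shape–rate) is (a−1)/b = 41/7 ≈ 5.857.

λ̂_MAP = 5.857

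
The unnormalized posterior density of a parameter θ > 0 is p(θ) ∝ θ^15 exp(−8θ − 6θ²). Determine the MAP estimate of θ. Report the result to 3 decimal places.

ℓ'(θ) = 15/θ − 8 − 12θ. Setting this to zero and multiplying by θ: 12θ² + 8θ − 15 = 0.
θ = (−8 + √(8² + 4·12·15)) / (2·12) = (−8 + √784) / 24 = (−8 + 28)/24 = 5/6.
ℓ''(θ) = −15/θ² − 12 < 0, confirming a maximum.

θ̂_MAP = 0.833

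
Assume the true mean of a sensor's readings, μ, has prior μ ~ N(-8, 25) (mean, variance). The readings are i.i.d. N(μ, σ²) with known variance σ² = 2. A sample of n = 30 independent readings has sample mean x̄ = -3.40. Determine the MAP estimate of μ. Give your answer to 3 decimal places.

n = 30, x̄ = -3.40.
For a Normal prior and Normal likelihood with known variance, the posterior is Normal; its mode equals its mean, the precision-weighted average.
Prior precision 1/σ₀² = 1/25 = 0.04; data precision n/σ² = 30/2 = 15.
μ̂ = (0.04·(-8) + 15·(-3.4)) / (0.04 + 15) = (-51.32)/15.04 = -1283/376 ≈ -3.412.

μ̂_MAP = -3.412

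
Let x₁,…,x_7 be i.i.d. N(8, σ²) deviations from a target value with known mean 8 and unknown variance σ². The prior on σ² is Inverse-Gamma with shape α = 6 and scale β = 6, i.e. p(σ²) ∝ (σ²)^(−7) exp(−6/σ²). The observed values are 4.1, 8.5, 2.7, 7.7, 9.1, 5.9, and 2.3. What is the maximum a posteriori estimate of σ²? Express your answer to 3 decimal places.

σ̂²_MAP = 4.464

Sum of squared deviations about the known mean: SS = (4.1−8)² + (8.5−8)² + (2.7−8)² + (7.7−8)² + (9.1−8)² + (5.9−8)² + (2.3−8)² = 81.75.
The Normal likelihood contributes (σ²)^(−n/2) exp(−SS/(2σ²)), so the posterior is Inverse-Gamma(α + n/2, β + SS/2) = Inverse-Gamma(9.5, 46.875).
The mode of Inverse-Gamma(a, b) is b/(a+1) = 46.875/10.5 ≈ 4.464.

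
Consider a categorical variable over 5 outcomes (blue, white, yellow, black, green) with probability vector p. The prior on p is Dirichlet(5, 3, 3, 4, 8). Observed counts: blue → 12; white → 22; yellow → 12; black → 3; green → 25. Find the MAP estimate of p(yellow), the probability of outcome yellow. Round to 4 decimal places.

MAP estimate of p(yellow) = 0.1522

The posterior is Dirichlet(αᵢ + nᵢ) = Dirichlet(17, 25, 15, 7, 33).
For a Dirichlet(a₁,…,a_K) with all aᵢ > 1, the mode has j-th component (aⱼ − 1)/(Σaᵢ − K).
Here Σaᵢ = 97 and K = 5, so p(yellow) = (15 − 1)/(97 − 5) = 14/92 ≈ 0.1522.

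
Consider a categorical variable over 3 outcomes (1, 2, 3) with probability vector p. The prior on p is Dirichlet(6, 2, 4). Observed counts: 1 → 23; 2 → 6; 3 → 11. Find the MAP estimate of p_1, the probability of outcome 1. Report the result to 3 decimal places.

The posterior is Dirichlet(αᵢ + nᵢ) = Dirichlet(29, 8, 15).
For a Dirichlet(a₁,…,a_K) with all aᵢ > 1, the mode has j-th component (aⱼ − 1)/(Σaᵢ − K).
Here Σaᵢ = 52 and K = 3, so p_1 = (29 − 1)/(52 − 3) = 28/49 ≈ 0.571.

MAP estimate: 0.571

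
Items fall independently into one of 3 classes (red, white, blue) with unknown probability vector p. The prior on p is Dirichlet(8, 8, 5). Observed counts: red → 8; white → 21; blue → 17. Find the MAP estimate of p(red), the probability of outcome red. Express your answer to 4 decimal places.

The posterior is Dirichlet(αᵢ + nᵢ) = Dirichlet(16, 29, 22).
For a Dirichlet(a₁,…,a_K) with all aᵢ > 1, the mode has j-th component (aⱼ − 1)/(Σaᵢ − K).
Here Σaᵢ = 67 and K = 3, so p(red) = (16 − 1)/(67 − 3) = 15/64 ≈ 0.2344.

MAP estimate of p(red) = 0.2344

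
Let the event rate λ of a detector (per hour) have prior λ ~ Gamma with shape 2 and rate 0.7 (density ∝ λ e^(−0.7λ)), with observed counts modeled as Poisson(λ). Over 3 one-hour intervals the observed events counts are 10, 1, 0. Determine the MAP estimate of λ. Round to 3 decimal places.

Σxᵢ = 10+1+0 = 11, with n = 3.
Posterior ∝ λe^(−0.7λ) · λ^11e^(−3λ) = λ^12e^(−3.7λ), i.e. Gamma(shape=13, rate=3.7).
The mode of a Gamma(a, b) with a ≥ 1 (shape–rate) is (a−1)/b = 12/3.7 ≈ 3.243.

λ̂_MAP = 3.243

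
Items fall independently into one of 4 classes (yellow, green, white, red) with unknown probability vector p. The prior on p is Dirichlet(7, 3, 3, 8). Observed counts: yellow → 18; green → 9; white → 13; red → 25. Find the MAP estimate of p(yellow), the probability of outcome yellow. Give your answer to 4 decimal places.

The posterior is Dirichlet(αᵢ + nᵢ) = Dirichlet(25, 12, 16, 33).
For a Dirichlet(a₁,…,a_K) with all aᵢ > 1, the mode has j-th component (aⱼ − 1)/(Σaᵢ − K).
Here Σaᵢ = 86 and K = 4, so p(yellow) = (25 − 1)/(86 − 4) = 24/82 ≈ 0.2927.

MAP estimate of p(yellow) = 0.2927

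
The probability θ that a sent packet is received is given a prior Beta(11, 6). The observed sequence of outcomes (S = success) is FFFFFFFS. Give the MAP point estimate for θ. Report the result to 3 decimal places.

θ̂_MAP = 0.478

Prior: Beta(11, 6).
Data: 1 success in 8 trials (from the sequence). The binomial likelihood contributes θ(1−θ)^7, so the posterior is Beta(11+1, 6+7) = Beta(12, 13).
For Beta(a, b) with a, b > 1 the mode is (a−1)/(a+b−2) = 11/23 ≈ 0.478.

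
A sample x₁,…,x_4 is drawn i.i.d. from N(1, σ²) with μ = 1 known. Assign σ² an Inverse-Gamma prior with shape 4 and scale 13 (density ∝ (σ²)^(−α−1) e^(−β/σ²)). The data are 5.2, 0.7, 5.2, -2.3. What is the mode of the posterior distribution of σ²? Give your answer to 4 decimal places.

Sum of squared deviations about the known mean: SS = (5.2−1)² + (0.7−1)² + (5.2−1)² + (-2.3−1)² = 46.26.
The Normal likelihood contributes (σ²)^(−n/2) exp(−SS/(2σ²)), so the posterior is Inverse-Gamma(α + n/2, β + SS/2) = Inverse-Gamma(6, 36.13).
The mode of Inverse-Gamma(a, b) is b/(a+1) = 36.13/7 ≈ 5.1614.

σ̂²_MAP = 5.1614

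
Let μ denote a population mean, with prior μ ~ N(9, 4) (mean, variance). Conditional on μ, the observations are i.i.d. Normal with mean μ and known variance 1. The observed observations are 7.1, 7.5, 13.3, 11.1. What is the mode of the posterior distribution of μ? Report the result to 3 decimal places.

n = 4; x̄ = (7.1 + 7.5 + 13.3 + 11.1)/4 = 39/4 = 9.75.
For a Normal prior and Normal likelihood with known variance, the posterior is Normal; its mode equals its mean, the precision-weighted average.
Prior precision 1/σ₀² = 1/4 = 0.25; data precision n/σ² = 4/1 = 4.
μ̂ = (0.25·9 + 4·9.75) / (0.25 + 4) = 41.25/4.25 = 165/17 ≈ 9.706.

μ̂_MAP = 9.706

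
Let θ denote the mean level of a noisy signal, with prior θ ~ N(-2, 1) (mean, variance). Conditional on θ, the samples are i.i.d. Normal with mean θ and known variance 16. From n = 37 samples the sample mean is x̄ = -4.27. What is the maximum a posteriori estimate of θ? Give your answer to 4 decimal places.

θ̂_MAP = -3.5847

n = 37, x̄ = -4.27.
For a Normal prior and Normal likelihood with known variance, the posterior is Normal; its mode equals its mean, the precision-weighted average.
Prior precision 1/σ₀² = 1/1 = 1; data precision n/σ² = 37/16 = 2.3125.
θ̂ = (1·(-2) + 2.3125·(-4.27)) / (1 + 2.3125) = (-11.874375)/3.3125 = -18999/5300 ≈ -3.5847.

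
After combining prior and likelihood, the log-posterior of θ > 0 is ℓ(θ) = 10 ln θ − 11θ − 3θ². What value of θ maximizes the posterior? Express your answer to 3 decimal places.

θ̂_MAP = 0.667

ℓ'(θ) = 10/θ − 11 − 6θ. Setting this to zero and multiplying by θ: 6θ² + 11θ − 10 = 0.
θ = (−11 + √(11² + 4·6·10)) / (2·6) = (−11 + √361) / 12 = (−11 + 19)/12 = 2/3.
ℓ''(θ) = −10/θ² − 6 < 0, confirming a maximum.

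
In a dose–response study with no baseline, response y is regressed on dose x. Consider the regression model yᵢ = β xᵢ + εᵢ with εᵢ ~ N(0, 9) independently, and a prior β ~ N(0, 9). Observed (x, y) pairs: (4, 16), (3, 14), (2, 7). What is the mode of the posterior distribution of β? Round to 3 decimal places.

log p(β | y) = −Σ(yᵢ − βxᵢ)²/(2·9) − β²/(2·9) + const.
Setting the derivative to zero: Σxᵢ(yᵢ − βxᵢ)/9 − β/9 = 0, so β = Σxᵢyᵢ / (Σxᵢ² + σ²/τ²).
Σxᵢyᵢ = 4·16 + 3·14 + 2·7 = 120; Σxᵢ² = 29; σ²/τ² = 1.
β̂_MAP = 120 / (29 + 1) = 120/30 ≈ 4.000.

β̂_MAP = 4.000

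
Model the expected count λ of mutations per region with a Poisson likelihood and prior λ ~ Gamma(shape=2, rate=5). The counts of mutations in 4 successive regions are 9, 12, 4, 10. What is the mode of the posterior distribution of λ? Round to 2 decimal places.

Σxᵢ = 9+12+4+10 = 35, with n = 4.
Posterior ∝ λe^(−5λ) · λ^35e^(−4λ) = λ^36e^(−9λ), i.e. Gamma(shape=37, rate=9).
The mode of a Gamma(a, b) with a ≥ 1 (shape–rate) is (a−1)/b = 36/9 ≈ 4.00.

λ̂_MAP = 4.00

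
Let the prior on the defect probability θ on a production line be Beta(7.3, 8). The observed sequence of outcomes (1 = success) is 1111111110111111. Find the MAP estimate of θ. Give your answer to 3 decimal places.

Prior: Beta(7.3, 8).
Data: 15 successes in 16 trials (from the sequence). The binomial likelihood contributes θ^15(1−θ)^1, so the posterior is Beta(7.3+15, 8+1) = Beta(22.3, 9).
For Beta(a, b) with a, b > 1 the mode is (a−1)/(a+b−2) = 21.3/29.3 ≈ 0.727.

θ̂_MAP = 0.727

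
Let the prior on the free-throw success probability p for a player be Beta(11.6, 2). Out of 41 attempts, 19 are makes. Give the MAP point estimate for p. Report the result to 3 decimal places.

Prior: Beta(11.6, 2).
Data: 19 successes in 41 trials. The binomial likelihood contributes p^19(1−p)^22, so the posterior is Beta(11.6+19, 2+22) = Beta(30.6, 24).
For Beta(a, b) with a, b > 1 the mode is (a−1)/(a+b−2) = 29.6/52.6 ≈ 0.563.

p̂_MAP = 0.563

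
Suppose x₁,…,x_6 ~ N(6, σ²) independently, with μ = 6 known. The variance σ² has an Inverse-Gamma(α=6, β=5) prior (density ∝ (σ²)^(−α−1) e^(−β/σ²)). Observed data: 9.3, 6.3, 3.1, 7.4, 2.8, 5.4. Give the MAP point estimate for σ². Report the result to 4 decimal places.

σ̂²_MAP = 2.0975

Sum of squared deviations about the known mean: SS = (9.3−6)² + (6.3−6)² + (3.1−6)² + (7.4−6)² + (2.8−6)² + (5.4−6)² = 31.95.
The Normal likelihood contributes (σ²)^(−n/2) exp(−SS/(2σ²)), so the posterior is Inverse-Gamma(α + n/2, β + SS/2) = Inverse-Gamma(9, 20.975).
The mode of Inverse-Gamma(a, b) is b/(a+1) = 20.975/10 ≈ 2.0975.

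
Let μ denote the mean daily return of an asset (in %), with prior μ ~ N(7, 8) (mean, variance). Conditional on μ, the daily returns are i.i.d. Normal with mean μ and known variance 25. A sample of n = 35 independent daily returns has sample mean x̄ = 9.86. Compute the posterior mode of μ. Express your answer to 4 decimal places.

μ̂_MAP = 9.6256

n = 35, x̄ = 9.86.
For a Normal prior and Normal likelihood with known variance, the posterior is Normal; its mode equals its mean, the precision-weighted average.
Prior precision 1/σ₀² = 1/8 = 0.125; data precision n/σ² = 35/25 = 1.4.
μ̂ = (0.125·7 + 1.4·9.86) / (0.125 + 1.4) = 14.679/1.525 = 14679/1525 ≈ 9.6256.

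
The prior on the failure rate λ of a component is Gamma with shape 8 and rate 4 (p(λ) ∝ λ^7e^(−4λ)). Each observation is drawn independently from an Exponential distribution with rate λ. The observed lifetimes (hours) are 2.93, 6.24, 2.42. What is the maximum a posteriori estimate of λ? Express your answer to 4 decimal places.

The Exponential(rate=λ) likelihood is ∝ λ^n e^(−λΣtᵢ). Here n = 3 and Σtᵢ = 2.93 + 6.24 + 2.42 = 11.59.
Posterior ∝ λ^7e^(−4λ) · λ^3e^(−11.59λ) = λ^10e^(−15.59λ), i.e. Gamma(11, 15.59).
Mode = (a−1)/b = 10/15.59 ≈ 0.6414.

λ̂_MAP = 0.6414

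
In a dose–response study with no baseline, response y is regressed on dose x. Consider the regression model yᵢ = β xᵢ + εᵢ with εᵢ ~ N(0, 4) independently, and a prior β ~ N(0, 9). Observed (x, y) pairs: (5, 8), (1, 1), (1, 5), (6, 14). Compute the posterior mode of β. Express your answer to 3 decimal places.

log p(β | y) = −Σ(yᵢ − βxᵢ)²/(2·4) − β²/(2·9) + const.
Setting the derivative to zero: Σxᵢ(yᵢ − βxᵢ)/4 − β/9 = 0, so β = Σxᵢyᵢ / (Σxᵢ² + σ²/τ²).
Σxᵢyᵢ = 5·8 + 1·1 + 1·5 + 6·14 = 130; Σxᵢ² = 63; σ²/τ² = 4/9.
β̂_MAP = 130 / (63 + 4/9) = 130/(571/9) = 1170/571 ≈ 2.049.

β̂_MAP = 2.049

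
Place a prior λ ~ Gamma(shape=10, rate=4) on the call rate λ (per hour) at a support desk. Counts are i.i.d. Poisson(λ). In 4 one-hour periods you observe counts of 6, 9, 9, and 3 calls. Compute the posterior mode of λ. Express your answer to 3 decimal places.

Σxᵢ = 6+9+9+3 = 27, with n = 4.
Posterior ∝ λ^9e^(−4λ) · λ^27e^(−4λ) = λ^36e^(−8λ), i.e. Gamma(shape=37, rate=8).
The mode of a Gamma(a, b) with a ≥ 1 (shape–rate) is (a−1)/b = 36/8 ≈ 4.500.

λ̂_MAP = 4.500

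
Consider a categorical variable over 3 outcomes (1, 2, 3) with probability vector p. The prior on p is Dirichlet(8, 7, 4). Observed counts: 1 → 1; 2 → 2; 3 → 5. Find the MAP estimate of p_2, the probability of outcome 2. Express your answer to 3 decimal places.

MAP estimate: 0.333

The posterior is Dirichlet(αᵢ + nᵢ) = Dirichlet(9, 9, 9).
For a Dirichlet(a₁,…,a_K) with all aᵢ > 1, the mode has j-th component (aⱼ − 1)/(Σaᵢ − K).
Here Σaᵢ = 27 and K = 3, so p_2 = (9 − 1)/(27 − 3) = 8/24 ≈ 0.333.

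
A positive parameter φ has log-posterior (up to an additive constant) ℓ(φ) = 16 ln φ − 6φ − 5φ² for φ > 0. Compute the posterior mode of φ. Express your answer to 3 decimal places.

φ̂_MAP = 1.000

ℓ'(φ) = 16/φ − 6 − 10φ. Setting this to zero and multiplying by φ: 10φ² + 6φ − 16 = 0.
φ = (−6 + √(6² + 4·10·16)) / (2·10) = (−6 + √676) / 20 = (−6 + 26)/20 = 1.
ℓ''(φ) = −16/φ² − 10 < 0, confirming a maximum.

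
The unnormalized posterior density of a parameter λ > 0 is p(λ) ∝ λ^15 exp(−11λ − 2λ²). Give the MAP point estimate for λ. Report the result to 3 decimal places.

λ̂_MAP = 1.000

ℓ'(λ) = 15/λ − 11 − 4λ. Setting this to zero and multiplying by λ: 4λ² + 11λ − 15 = 0.
λ = (−11 + √(11² + 4·4·15)) / (2·4) = (−11 + √361) / 8 = (−11 + 19)/8 = 1.
ℓ''(λ) = −15/λ² − 4 < 0, confirming a maximum.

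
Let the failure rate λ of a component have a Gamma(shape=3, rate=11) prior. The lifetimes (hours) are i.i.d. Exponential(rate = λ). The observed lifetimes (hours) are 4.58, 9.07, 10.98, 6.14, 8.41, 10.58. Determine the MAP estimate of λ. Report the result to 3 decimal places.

λ̂_MAP = 0.132

The Exponential(rate=λ) likelihood is ∝ λ^n e^(−λΣtᵢ). Here n = 6 and Σtᵢ = 4.58 + 9.07 + 10.98 + 6.14 + 8.41 + 10.58 = 49.76.
Posterior ∝ λ^2e^(−11λ) · λ^6e^(−49.76λ) = λ^8e^(−60.76λ), i.e. Gamma(9, 60.76).
Mode = (a−1)/b = 8/60.76 ≈ 0.132.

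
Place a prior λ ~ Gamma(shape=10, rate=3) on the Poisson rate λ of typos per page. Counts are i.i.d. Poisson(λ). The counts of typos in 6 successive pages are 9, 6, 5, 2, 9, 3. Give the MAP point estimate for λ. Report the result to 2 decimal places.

λ̂_MAP = 4.78

Σxᵢ = 9+6+5+2+9+3 = 34, with n = 6.
Posterior ∝ λ^9e^(−3λ) · λ^34e^(−6λ) = λ^43e^(−9λ), i.e. Gamma(shape=44, rate=9).
The mode of a Gamma(a, b) with a ≥ 1 (shape–rate) is (a−1)/b = 43/9 ≈ 4.78.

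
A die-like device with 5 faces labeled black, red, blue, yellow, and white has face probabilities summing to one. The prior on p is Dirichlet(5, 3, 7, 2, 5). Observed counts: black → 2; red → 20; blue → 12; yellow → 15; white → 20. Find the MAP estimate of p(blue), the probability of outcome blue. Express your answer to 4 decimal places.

MAP estimate of p(blue) = 0.2093

The posterior is Dirichlet(αᵢ + nᵢ) = Dirichlet(7, 23, 19, 17, 25).
For a Dirichlet(a₁,…,a_K) with all aᵢ > 1, the mode has j-th component (aⱼ − 1)/(Σaᵢ − K).
Here Σaᵢ = 91 and K = 5, so p(blue) = (19 − 1)/(91 − 5) = 18/86 ≈ 0.2093.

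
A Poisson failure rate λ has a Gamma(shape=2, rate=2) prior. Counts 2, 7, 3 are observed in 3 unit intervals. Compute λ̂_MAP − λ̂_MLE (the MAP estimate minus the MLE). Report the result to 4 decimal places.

MAP − MLE = -1.4000

Σxᵢ = 12. Posterior is Gamma(14, 5); MAP = (14−1)/5 = 13/5 ≈ 2.60000.
MLE = x̄ = 12/3 ≈ 4.00000.
Difference = 13/5 − 12/3 = -7/5 ≈ -1.4000.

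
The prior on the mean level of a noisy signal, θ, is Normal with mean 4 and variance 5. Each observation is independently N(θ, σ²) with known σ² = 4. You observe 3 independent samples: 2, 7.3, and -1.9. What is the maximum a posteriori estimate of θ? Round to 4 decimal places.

θ̂_MAP = 2.7895

n = 3; x̄ = (2 + 7.3 + (-1.9))/3 = 7.4/3 = 37/15 ≈ 2.4667.
For a Normal prior and Normal likelihood with known variance, the posterior is Normal; its mode equals its mean, the precision-weighted average.
Prior precision 1/σ₀² = 1/5 = 0.2; data precision n/σ² = 3/4 = 0.75.
θ̂ = (0.2·4 + 0.75·(37/15)) / (0.2 + 0.75) = 2.65/0.95 = 53/19 ≈ 2.7895.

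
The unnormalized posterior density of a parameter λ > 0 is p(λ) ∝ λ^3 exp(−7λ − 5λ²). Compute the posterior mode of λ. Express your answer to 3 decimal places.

λ̂_MAP = 0.300

ℓ'(λ) = 3/λ − 7 − 10λ. Setting this to zero and multiplying by λ: 10λ² + 7λ − 3 = 0.
λ = (−7 + √(7² + 4·10·3)) / (2·10) = (−7 + √169) / 20 = (−7 + 13)/20 = 3/10.
ℓ''(λ) = −3/λ² − 10 < 0, confirming a maximum.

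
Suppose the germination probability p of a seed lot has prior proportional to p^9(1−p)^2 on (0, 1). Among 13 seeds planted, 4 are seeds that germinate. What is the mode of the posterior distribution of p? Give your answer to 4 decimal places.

p̂_MAP = 0.5417

The prior density ∝ p^9(1−p)^2 is the kernel of Beta(10, 3).
Data: 4 successes in 13 trials. The binomial likelihood contributes p^4(1−p)^9, so the posterior is Beta(10+4, 3+9) = Beta(14, 12).
For Beta(a, b) with a, b > 1 the mode is (a−1)/(a+b−2) = 13/24 ≈ 0.5417.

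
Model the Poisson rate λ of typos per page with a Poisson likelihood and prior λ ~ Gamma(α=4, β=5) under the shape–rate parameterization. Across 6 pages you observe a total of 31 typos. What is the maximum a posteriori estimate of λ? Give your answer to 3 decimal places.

λ̂_MAP = 3.091

Σxᵢ = 31, n = 6.
Posterior ∝ λ^3e^(−5λ) · λ^31e^(−6λ) = λ^34e^(−11λ), i.e. Gamma(shape=35, rate=11).
The mode of a Gamma(a, b) with a ≥ 1 (shape–rate) is (a−1)/b = 34/11 ≈ 3.091.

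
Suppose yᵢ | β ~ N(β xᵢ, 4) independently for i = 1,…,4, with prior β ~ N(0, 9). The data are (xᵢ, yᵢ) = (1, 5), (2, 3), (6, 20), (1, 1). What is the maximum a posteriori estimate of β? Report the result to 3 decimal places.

β̂_MAP = 3.110

log p(β | y) = −Σ(yᵢ − βxᵢ)²/(2·4) − β²/(2·9) + const.
Setting the derivative to zero: Σxᵢ(yᵢ − βxᵢ)/4 − β/9 = 0, so β = Σxᵢyᵢ / (Σxᵢ² + σ²/τ²).
Σxᵢyᵢ = 1·5 + 2·3 + 6·20 + 1·1 = 132; Σxᵢ² = 42; σ²/τ² = 4/9.
β̂_MAP = 132 / (42 + 4/9) = 132/(382/9) = 594/191 ≈ 3.110.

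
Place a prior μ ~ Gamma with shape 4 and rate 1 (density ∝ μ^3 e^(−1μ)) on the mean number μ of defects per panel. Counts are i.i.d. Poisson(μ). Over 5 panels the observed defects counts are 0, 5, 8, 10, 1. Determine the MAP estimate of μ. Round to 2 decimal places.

μ̂_MAP = 4.50

Σxᵢ = 0+5+8+10+1 = 24, with n = 5.
Posterior ∝ μ^3e^(−1μ) · μ^24e^(−5μ) = μ^27e^(−6μ), i.e. Gamma(shape=28, rate=6).
The mode of a Gamma(a, b) with a ≥ 1 (shape–rate) is (a−1)/b = 27/6 ≈ 4.50.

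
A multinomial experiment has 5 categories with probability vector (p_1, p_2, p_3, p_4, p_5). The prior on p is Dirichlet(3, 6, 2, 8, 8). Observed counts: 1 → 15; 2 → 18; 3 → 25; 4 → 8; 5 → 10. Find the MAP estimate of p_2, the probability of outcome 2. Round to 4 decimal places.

MAP estimate: 0.2347

The posterior is Dirichlet(αᵢ + nᵢ) = Dirichlet(18, 24, 27, 16, 18).
For a Dirichlet(a₁,…,a_K) with all aᵢ > 1, the mode has j-th component (aⱼ − 1)/(Σaᵢ − K).
Here Σaᵢ = 103 and K = 5, so p_2 = (24 − 1)/(103 − 5) = 23/98 ≈ 0.2347.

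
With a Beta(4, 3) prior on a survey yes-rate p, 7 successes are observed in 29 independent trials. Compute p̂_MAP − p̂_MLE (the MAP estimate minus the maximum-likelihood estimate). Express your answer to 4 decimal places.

MAP − MLE = 0.0527

Posterior is Beta(11, 25); MAP = (11−1)/(36−2) = 10/34 ≈ 0.29412.
MLE ignores the prior: p̂_MLE = k/n = 7/29 ≈ 0.24138.
Difference = 10/34 − 7/29 = 26/493 ≈ 0.0527.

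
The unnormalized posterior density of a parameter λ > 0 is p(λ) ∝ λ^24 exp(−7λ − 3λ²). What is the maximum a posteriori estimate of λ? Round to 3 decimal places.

λ̂_MAP = 1.500

ℓ'(λ) = 24/λ − 7 − 6λ. Setting this to zero and multiplying by λ: 6λ² + 7λ − 24 = 0.
λ = (−7 + √(7² + 4·6·24)) / (2·6) = (−7 + √625) / 12 = (−7 + 25)/12 = 3/2.
ℓ''(λ) = −24/λ² − 6 < 0, confirming a maximum.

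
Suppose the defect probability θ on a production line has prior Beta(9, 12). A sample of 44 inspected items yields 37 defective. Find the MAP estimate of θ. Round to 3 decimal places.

θ̂_MAP = 0.714

Prior: Beta(9, 12).
Data: 37 successes in 44 trials. The binomial likelihood contributes θ^37(1−θ)^7, so the posterior is Beta(9+37, 12+7) = Beta(46, 19).
For Beta(a, b) with a, b > 1 the mode is (a−1)/(a+b−2) = 45/63 ≈ 0.714.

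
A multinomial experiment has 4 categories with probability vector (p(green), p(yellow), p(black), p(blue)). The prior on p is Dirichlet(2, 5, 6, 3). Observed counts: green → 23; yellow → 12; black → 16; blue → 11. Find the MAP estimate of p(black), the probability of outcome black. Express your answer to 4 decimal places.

MAP estimate of p(black) = 0.2838

The posterior is Dirichlet(αᵢ + nᵢ) = Dirichlet(25, 17, 22, 14).
For a Dirichlet(a₁,…,a_K) with all aᵢ > 1, the mode has j-th component (aⱼ − 1)/(Σaᵢ − K).
Here Σaᵢ = 78 and K = 4, so p(black) = (22 − 1)/(78 − 4) = 21/74 ≈ 0.2838.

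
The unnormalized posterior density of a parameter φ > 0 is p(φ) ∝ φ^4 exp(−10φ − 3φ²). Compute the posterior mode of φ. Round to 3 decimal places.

φ̂_MAP = 0.333

ℓ'(φ) = 4/φ − 10 − 6φ. Setting this to zero and multiplying by φ: 6φ² + 10φ − 4 = 0.
φ = (−10 + √(10² + 4·6·4)) / (2·6) = (−10 + √196) / 12 = (−10 + 14)/12 = 1/3.
ℓ''(φ) = −4/φ² − 6 < 0, confirming a maximum.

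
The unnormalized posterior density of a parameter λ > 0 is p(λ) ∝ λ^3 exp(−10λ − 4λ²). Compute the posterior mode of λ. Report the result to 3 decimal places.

ℓ'(λ) = 3/λ − 10 − 8λ. Setting this to zero and multiplying by λ: 8λ² + 10λ − 3 = 0.
λ = (−10 + √(10² + 4·8·3)) / (2·8) = (−10 + √196) / 16 = (−10 + 14)/16 = 1/4.
ℓ''(λ) = −3/λ² − 8 < 0, confirming a maximum.

λ̂_MAP = 0.250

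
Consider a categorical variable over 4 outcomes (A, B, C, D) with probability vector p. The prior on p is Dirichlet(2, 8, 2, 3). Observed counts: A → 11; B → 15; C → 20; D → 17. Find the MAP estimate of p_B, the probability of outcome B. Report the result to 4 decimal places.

The posterior is Dirichlet(αᵢ + nᵢ) = Dirichlet(13, 23, 22, 20).
For a Dirichlet(a₁,…,a_K) with all aᵢ > 1, the mode has j-th component (aⱼ − 1)/(Σaᵢ − K).
Here Σaᵢ = 78 and K = 4, so p_B = (23 − 1)/(78 − 4) = 22/74 ≈ 0.2973.

MAP estimate of p_B = 0.2973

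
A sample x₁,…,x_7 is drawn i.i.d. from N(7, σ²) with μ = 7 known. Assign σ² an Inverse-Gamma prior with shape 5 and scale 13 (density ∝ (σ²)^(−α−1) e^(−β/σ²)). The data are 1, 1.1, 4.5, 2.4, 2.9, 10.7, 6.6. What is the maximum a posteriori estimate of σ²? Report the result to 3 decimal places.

Sum of squared deviations about the known mean: SS = (1−7)² + (1.1−7)² + (4.5−7)² + (2.4−7)² + (2.9−7)² + (10.7−7)² + (6.6−7)² = 128.88.
The Normal likelihood contributes (σ²)^(−n/2) exp(−SS/(2σ²)), so the posterior is Inverse-Gamma(α + n/2, β + SS/2) = Inverse-Gamma(8.5, 77.44).
The mode of Inverse-Gamma(a, b) is b/(a+1) = 77.44/9.5 ≈ 8.152.

σ̂²_MAP = 8.152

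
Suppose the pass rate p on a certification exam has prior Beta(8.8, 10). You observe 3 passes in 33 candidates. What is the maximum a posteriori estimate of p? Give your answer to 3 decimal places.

Prior: Beta(8.8, 10).
Data: 3 successes in 33 trials. The binomial likelihood contributes p^3(1−p)^30, so the posterior is Beta(8.8+3, 10+30) = Beta(11.8, 40).
For Beta(a, b) with a, b > 1 the mode is (a−1)/(a+b−2) = 10.8/49.8 ≈ 0.217.

p̂_MAP = 0.217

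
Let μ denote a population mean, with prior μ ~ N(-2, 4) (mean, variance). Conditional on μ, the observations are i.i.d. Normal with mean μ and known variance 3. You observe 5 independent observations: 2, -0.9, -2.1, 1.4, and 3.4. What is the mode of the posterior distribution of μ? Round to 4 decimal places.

μ̂_MAP = 0.4000

n = 5; x̄ = (2 + (-0.9) + (-2.1) + 1.4 + 3.4)/5 = 3.8/5 = 0.76.
For a Normal prior and Normal likelihood with known variance, the posterior is Normal; its mode equals its mean, the precision-weighted average.
Prior precision 1/σ₀² = 1/4 = 0.25; data precision n/σ² = 5/3.
μ̂ = (0.25·(-2) + (5/3)·0.76) / (0.25 + 5/3) = (23/30)/(23/12) = 0.4000.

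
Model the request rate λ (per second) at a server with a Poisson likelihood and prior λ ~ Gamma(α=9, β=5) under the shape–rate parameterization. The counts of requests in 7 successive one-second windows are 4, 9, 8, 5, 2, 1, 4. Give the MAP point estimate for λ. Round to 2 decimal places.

λ̂_MAP = 3.42

Σxᵢ = 4+9+8+5+2+1+4 = 33, with n = 7.
Posterior ∝ λ^8e^(−5λ) · λ^33e^(−7λ) = λ^41e^(−12λ), i.e. Gamma(shape=42, rate=12).
The mode of a Gamma(a, b) with a ≥ 1 (shape–rate) is (a−1)/b = 41/12 ≈ 3.42.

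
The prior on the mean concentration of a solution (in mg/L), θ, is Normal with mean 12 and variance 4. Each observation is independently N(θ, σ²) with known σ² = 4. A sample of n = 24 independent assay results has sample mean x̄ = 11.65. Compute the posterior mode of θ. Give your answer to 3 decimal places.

θ̂_MAP = 11.664

n = 24, x̄ = 11.65.
For a Normal prior and Normal likelihood with known variance, the posterior is Normal; its mode equals its mean, the precision-weighted average.
Prior precision 1/σ₀² = 1/4 = 0.25; data precision n/σ² = 24/4 = 6.
θ̂ = (0.25·12 + 6·11.65) / (0.25 + 6) = 72.9/6.25 = 11.664.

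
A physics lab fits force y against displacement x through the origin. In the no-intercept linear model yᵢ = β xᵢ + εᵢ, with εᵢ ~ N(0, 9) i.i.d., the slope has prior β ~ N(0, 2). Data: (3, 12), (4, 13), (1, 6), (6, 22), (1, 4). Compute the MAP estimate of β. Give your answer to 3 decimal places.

β̂_MAP = 3.407

log p(β | y) = −Σ(yᵢ − βxᵢ)²/(2·9) − β²/(2·2) + const.
Setting the derivative to zero: Σxᵢ(yᵢ − βxᵢ)/9 − β/2 = 0, so β = Σxᵢyᵢ / (Σxᵢ² + σ²/τ²).
Σxᵢyᵢ = 3·12 + 4·13 + 1·6 + 6·22 + 1·4 = 230; Σxᵢ² = 63; σ²/τ² = 4.5.
β̂_MAP = 230 / (63 + 4.5) = 230/67.5 ≈ 3.407.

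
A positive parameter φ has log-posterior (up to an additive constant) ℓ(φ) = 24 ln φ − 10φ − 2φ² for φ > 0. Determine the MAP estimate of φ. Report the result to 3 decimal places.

φ̂_MAP = 1.500

ℓ'(φ) = 24/φ − 10 − 4φ. Setting this to zero and multiplying by φ: 4φ² + 10φ − 24 = 0.
φ = (−10 + √(10² + 4·4·24)) / (2·4) = (−10 + √484) / 8 = (−10 + 22)/8 = 3/2.
ℓ''(φ) = −24/φ² − 4 < 0, confirming a maximum.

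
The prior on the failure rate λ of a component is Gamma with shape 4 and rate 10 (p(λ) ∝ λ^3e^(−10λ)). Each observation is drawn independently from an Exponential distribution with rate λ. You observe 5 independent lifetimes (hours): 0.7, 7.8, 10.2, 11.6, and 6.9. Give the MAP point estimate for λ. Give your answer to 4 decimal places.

The Exponential(rate=λ) likelihood is ∝ λ^n e^(−λΣtᵢ). Here n = 5 and Σtᵢ = 0.7 + 7.8 + 10.2 + 11.6 + 6.9 = 37.2.
Posterior ∝ λ^3e^(−10λ) · λ^5e^(−37.2λ) = λ^8e^(−47.2λ), i.e. Gamma(9, 47.2).
Mode = (a−1)/b = 8/47.2 ≈ 0.1695.

λ̂_MAP = 0.1695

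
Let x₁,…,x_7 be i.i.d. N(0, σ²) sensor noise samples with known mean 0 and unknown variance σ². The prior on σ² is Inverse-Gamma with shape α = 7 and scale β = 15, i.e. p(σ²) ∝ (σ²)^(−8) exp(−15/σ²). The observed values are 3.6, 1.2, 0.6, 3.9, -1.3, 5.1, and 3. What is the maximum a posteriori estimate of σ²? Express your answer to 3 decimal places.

σ̂²_MAP = 4.203

Sum of squared deviations about the known mean: SS = (3.6−0)² + (1.2−0)² + (0.6−0)² + (3.9−0)² + (-1.3−0)² + (5.1−0)² + (3−0)² = 66.67.
The Normal likelihood contributes (σ²)^(−n/2) exp(−SS/(2σ²)), so the posterior is Inverse-Gamma(α + n/2, β + SS/2) = Inverse-Gamma(10.5, 48.335).
The mode of Inverse-Gamma(a, b) is b/(a+1) = 48.335/11.5 ≈ 4.203.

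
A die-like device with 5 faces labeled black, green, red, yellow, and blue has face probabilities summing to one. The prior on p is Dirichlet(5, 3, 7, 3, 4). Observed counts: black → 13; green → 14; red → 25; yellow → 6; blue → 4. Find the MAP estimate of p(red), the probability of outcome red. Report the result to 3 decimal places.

MAP estimate of p(red) = 0.392

The posterior is Dirichlet(αᵢ + nᵢ) = Dirichlet(18, 17, 32, 9, 8).
For a Dirichlet(a₁,…,a_K) with all aᵢ > 1, the mode has j-th component (aⱼ − 1)/(Σaᵢ − K).
Here Σaᵢ = 84 and K = 5, so p(red) = (32 − 1)/(84 − 5) = 31/79 ≈ 0.392.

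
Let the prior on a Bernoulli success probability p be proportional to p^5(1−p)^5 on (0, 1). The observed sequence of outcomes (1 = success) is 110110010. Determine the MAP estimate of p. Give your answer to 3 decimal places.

p̂_MAP = 0.526

The prior density ∝ p^5(1−p)^5 is the kernel of Beta(6, 6).
Data: 5 successes in 9 trials (from the sequence). The binomial likelihood contributes p^5(1−p)^4, so the posterior is Beta(6+5, 6+4) = Beta(11, 10).
For Beta(a, b) with a, b > 1 the mode is (a−1)/(a+b−2) = 10/19 ≈ 0.526.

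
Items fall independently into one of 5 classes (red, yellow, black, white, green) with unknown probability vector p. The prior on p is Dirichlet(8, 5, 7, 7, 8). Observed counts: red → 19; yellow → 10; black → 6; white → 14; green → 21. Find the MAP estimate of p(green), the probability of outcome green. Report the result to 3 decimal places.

The posterior is Dirichlet(αᵢ + nᵢ) = Dirichlet(27, 15, 13, 21, 29).
For a Dirichlet(a₁,…,a_K) with all aᵢ > 1, the mode has j-th component (aⱼ − 1)/(Σaᵢ − K).
Here Σaᵢ = 105 and K = 5, so p(green) = (29 − 1)/(105 − 5) = 28/100 ≈ 0.280.

MAP estimate of p(green) = 0.280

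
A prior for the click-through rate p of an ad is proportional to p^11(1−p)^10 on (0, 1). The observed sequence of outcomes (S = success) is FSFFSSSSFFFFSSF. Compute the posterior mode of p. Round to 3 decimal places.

p̂_MAP = 0.500

The prior density ∝ p^11(1−p)^10 is the kernel of Beta(12, 11).
Data: 7 successes in 15 trials (from the sequence). The binomial likelihood contributes p^7(1−p)^8, so the posterior is Beta(12+7, 11+8) = Beta(19, 19).
For Beta(a, b) with a, b > 1 the mode is (a−1)/(a+b−2) = 18/36 ≈ 0.500.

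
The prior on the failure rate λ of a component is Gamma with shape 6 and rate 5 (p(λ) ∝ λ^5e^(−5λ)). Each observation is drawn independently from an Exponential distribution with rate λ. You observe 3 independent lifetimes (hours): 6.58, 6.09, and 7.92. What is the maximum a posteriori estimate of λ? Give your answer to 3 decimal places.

λ̂_MAP = 0.313

The Exponential(rate=λ) likelihood is ∝ λ^n e^(−λΣtᵢ). Here n = 3 and Σtᵢ = 6.58 + 6.09 + 7.92 = 20.59.
Posterior ∝ λ^5e^(−5λ) · λ^3e^(−20.59λ) = λ^8e^(−25.59λ), i.e. Gamma(9, 25.59).
Mode = (a−1)/b = 8/25.59 ≈ 0.313.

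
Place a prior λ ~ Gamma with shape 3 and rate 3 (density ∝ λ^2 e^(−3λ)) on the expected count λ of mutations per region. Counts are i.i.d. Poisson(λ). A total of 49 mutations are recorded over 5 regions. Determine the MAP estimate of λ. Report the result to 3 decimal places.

λ̂_MAP = 6.375

Σxᵢ = 49, n = 5.
Posterior ∝ λ^2e^(−3λ) · λ^49e^(−5λ) = λ^51e^(−8λ), i.e. Gamma(shape=52, rate=8).
The mode of a Gamma(a, b) with a ≥ 1 (shape–rate) is (a−1)/b = 51/8 ≈ 6.375.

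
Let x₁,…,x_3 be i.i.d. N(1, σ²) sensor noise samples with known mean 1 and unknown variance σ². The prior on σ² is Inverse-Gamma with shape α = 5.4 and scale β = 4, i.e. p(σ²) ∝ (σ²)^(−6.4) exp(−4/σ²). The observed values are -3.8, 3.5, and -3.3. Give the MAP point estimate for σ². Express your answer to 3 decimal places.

σ̂²_MAP = 3.530

Sum of squared deviations about the known mean: SS = (-3.8−1)² + (3.5−1)² + (-3.3−1)² = 47.78.
The Normal likelihood contributes (σ²)^(−n/2) exp(−SS/(2σ²)), so the posterior is Inverse-Gamma(α + n/2, β + SS/2) = Inverse-Gamma(6.9, 27.89).
The mode of Inverse-Gamma(a, b) is b/(a+1) = 27.89/7.9 ≈ 3.530.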